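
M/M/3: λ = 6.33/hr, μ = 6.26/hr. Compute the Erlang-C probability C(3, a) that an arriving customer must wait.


a = λ/μ = 1.0112; ρ = a/3 = 0.3371
P₀ = 0.359407 (from M/M/c formula)
C(c,a) = [a^c/(c!(1−ρ))]·P₀ = [1.03392/(6·0.6629)]·0.359407
= 0.25993·0.359407 = 0.093422

Final: 0.093422


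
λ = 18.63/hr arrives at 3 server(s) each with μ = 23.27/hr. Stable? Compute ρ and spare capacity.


Total capacity cμ = 3·23.27 = 69.81/hr
ρ = λ/(cμ) = 18.63/69.81 = 0.2669
Stable ⇔ ρ < 1: YES
Spare capacity = cμ − λ = 69.81 − 18.63 = 51.18/hr

Final: ρ = 0.2669; stable; margin = 51.18/hr


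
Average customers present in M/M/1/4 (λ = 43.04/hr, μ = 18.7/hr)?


ρ = 43.04/18.7 = 2.3016
L = ρ[1 − (K+1)ρ^K + Kρ^(K+1)] / [(1−ρ)(1−ρ^(K+1))]
Numerator: 2.3016·(1 − 5·28.062259 + 4·64.588215) = 273.986576
Denominator: (-1.3016)·(-63.588215) = 82.766692
L = 273.986576/82.766692 = 3.3103

Final: 3.3103


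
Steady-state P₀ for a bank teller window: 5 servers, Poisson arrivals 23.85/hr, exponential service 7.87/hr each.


a = λ/μ = 23.85/7.87 = 3.0305; ρ = a/c = 0.6061
Σ_{k=0}^{4} a^k/k! (terms k=0..4) = 1.00000 + 3.03050 + 4.59195 + 4.63863 + 3.51434 = 16.77541
Tail: a^5/(5!(1−ρ)) = 255.60436/(120·0.3939) = 5.40754
P₀ = 1/(16.77541 + 5.40754) = 1/22.18296 = 0.045080

Final: 0.045080


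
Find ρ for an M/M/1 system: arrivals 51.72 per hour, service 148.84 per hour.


ρ = λ/μ = 51.72/148.84 = 0.3475

Final: 0.3475


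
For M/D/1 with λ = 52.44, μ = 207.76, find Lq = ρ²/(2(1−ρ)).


ρ = 52.44/207.76 = 0.2524
M/D/1: Lq = ρ²/(2(1−ρ)) = 0.06371/(2·0.7476) = 0.04261

Final: 0.04261


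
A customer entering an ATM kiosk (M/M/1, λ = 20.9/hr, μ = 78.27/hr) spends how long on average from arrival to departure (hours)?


W = 1/(μ−λ) = 1/(78.27 − 20.9) = 1/57.37 = 0.01743 hr

Final: 0.01743 hr


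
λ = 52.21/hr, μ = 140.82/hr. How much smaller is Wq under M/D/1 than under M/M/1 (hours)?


ρ = 52.21/140.82 = 0.3708
Wq(M/M/1) = ρ/(μ−λ) = 0.3708/88.61 = 0.004184 hr
Wq(M/D/1) = ρ/(2(μ−λ)) = 0.002092 hr
Savings = 0.004184 − 0.002092 = 0.002092 hr

Final: 0.002092 hr


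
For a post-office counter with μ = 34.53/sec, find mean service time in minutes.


Mean service time = 1/μ = 1/34.53 second = 0.02896 second
In minutes: 0.02896 × 0.0166667 = 0.0004827 min

Final: 0.0004827 min


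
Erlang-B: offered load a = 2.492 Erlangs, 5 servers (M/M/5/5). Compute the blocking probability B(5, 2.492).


B(c,a) = (a^c/c!) / Σ_{k=0}^{c} a^k/k!
a^5/5! = 0.800864
Σ terms (k=0..5): 1.00000 + 2.49200 + 3.10503 + 2.57925 + 1.60687 + 0.80086 = 11.584014
B = 0.800864/11.584014 = 0.069135

Final: 0.069135


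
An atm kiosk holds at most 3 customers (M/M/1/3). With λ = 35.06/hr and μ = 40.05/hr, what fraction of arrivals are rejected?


ρ = λ/μ = 35.06/40.05 = 0.8754
P_K = (1−ρ)ρ^K/(1−ρ^(K+1)) = (0.1246·0.670854)/(1 − 0.587270)
= 0.083585/0.412730 = 0.202516

Final: 0.202516


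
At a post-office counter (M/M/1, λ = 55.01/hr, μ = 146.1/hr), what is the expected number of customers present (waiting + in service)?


ρ = λ/μ = 55.01/146.1 = 0.3765
L = ρ/(1−ρ) = 0.3765/(1 − 0.3765) = 0.3765/0.6235 = 0.6039

Final: 0.6039


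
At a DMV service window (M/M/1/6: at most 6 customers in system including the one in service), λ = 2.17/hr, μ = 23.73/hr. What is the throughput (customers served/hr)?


ρ = 0.09145; P_K = (1−ρ)ρ^6/(1−ρ^7) = 0.0000005313
λ_eff = λ(1 − P_K) = 2.17·(1 − 0.0000005313) = 2.17·0.999999 = 2.1700 /hr

Final: 2.1700 /hr


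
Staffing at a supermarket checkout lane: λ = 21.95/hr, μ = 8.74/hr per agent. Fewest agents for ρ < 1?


Stability requires cμ > λ ⇔ c > λ/μ.
λ/μ = 21.95/8.74 = 2.5114
Minimum integer c = ⌊2.5114⌋ + 1 = 3
Check: 3·8.74 = 26.22 > 21.95, while 2·8.74 = 17.48 ≤ 21.95

Final: 3 servers


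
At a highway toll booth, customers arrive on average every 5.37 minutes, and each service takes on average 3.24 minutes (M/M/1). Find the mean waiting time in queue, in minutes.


λ = 60/5.37 = 11.1732 /hr
μ = 60/3.24 = 18.5185 /hr
ρ = λ/μ = 11.1732/18.5185 = 0.6034
Wq = ρ/(μ−λ) = 0.6034/(18.5185−11.1732) = 0.08214 hr
In minutes: 0.08214·60 = 4.928 min

Final: 4.928 min


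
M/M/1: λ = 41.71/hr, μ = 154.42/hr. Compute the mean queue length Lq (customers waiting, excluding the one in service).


ρ = 41.71/154.42 = 0.2701
Lq = ρ²/(1−ρ) = 0.07296/0.7299 = 0.09996

Final: 0.09996


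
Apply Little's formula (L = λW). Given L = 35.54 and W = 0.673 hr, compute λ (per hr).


λ = L/W = 35.54/0.673 = 52.8083 /hr

Final: 52.8083 /hr


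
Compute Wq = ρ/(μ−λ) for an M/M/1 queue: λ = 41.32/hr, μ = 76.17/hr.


ρ = 41.32/76.17 = 0.5425
Wq = ρ/(μ−λ) = 0.5425/(76.17 − 41.32) = 0.5425/34.85 = 0.01557 hr

Final: 0.01557 hr


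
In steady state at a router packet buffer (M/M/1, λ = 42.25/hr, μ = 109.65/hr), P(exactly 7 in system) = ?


ρ = 42.25/109.65 = 0.3853
P_n = (1−ρ)·ρ^n = (1 − 0.3853)·0.3853^7 = 0.6147·0.001261 = 0.0007751

Final: 0.0007751


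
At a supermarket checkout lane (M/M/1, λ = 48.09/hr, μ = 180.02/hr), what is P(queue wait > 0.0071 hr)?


ρ = 48.09/180.02 = 0.2671
P(Wq > t) = ρ·e^{−(μ−λ)t} = 0.2671·e^{−0.9367}
= 0.2671·0.391918 = 0.104696

Final: 0.104696


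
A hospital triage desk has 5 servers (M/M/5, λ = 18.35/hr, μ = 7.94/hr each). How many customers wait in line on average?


a = λ/μ = 2.3111; ρ = a/5 = 0.4622
P₀ = 0.097569
Lq = P₀·a^c·ρ / (c!·(1−ρ)²) = 0.097569·65.92920·0.4622/(120·0.28921)
= 0.08567

Final: 0.08567


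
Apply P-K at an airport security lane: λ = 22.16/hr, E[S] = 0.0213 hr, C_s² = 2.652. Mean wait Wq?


ρ = λ·E[S] = 22.16·0.0213 = 0.4720
E[S²] = E[S]²(1+C_s²) = 0.0213²·(1+2.652) = 0.001657
Wq = λ·E[S²]/(2(1−ρ)) = 22.16·0.001657/(2·0.5280) = 0.03477 hr

Final: 0.03477 hr


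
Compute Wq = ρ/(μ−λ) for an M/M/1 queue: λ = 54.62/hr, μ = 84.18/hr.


ρ = 54.62/84.18 = 0.6488
Wq = ρ/(μ−λ) = 0.6488/(84.18 − 54.62) = 0.6488/29.56 = 0.02195 hr

Final: 0.02195 hr


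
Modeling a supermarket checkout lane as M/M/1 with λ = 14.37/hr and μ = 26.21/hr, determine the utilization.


ρ = λ/μ = 14.37/26.21 = 0.5483

Final: 0.5483


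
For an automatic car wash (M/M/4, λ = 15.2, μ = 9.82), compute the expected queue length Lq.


a = λ/μ = 1.5479; ρ = a/4 = 0.3870
P₀ = 0.210348
Lq = P₀·a^c·ρ / (c!·(1−ρ)²) = 0.210348·5.74022·0.3870/(24·0.37581)
= 0.05180

Final: 0.05180


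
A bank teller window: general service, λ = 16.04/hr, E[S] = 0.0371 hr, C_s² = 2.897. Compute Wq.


ρ = λ·E[S] = 16.04·0.0371 = 0.5951
E[S²] = E[S]²(1+C_s²) = 0.0371²·(1+2.897) = 0.005364
Wq = λ·E[S²]/(2(1−ρ)) = 16.04·0.005364/(2·0.4049) = 0.10624 hr

Final: 0.10624 hr


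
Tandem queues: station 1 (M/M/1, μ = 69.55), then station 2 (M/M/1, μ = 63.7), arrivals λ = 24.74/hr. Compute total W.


Each node sees arrival rate λ = 24.74/hr (tandem ⇒ throughput preserved).
W₁ = 1/(μ₁−λ) = 1/(69.55−24.74) = 0.02232 hr
W₂ = 1/(μ₂−λ) = 1/(63.7−24.74) = 0.02567 hr
W_total = W₁ + W₂ = 0.02232 + 0.02567 = 0.04798 hr

Final: 0.04798 hr


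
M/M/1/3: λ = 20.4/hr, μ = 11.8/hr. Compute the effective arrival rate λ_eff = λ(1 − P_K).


ρ = 1.7288; P_K = (1−ρ)ρ^3/(1−ρ^4) = 0.474710
λ_eff = λ(1 − P_K) = 20.4·(1 − 0.474710) = 20.4·0.525290 = 10.7159 /hr

Final: 10.7159 /hr


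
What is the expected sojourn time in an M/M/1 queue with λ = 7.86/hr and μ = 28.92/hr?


W = 1/(μ−λ) = 1/(28.92 − 7.86) = 1/21.06 = 0.04748 hr

Final: 0.04748 hr


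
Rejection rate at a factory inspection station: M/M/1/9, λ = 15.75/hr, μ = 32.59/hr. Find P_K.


ρ = λ/μ = 15.75/32.59 = 0.4833
P_K = (1−ρ)ρ^K/(1−ρ^(K+1)) = (0.5167·0.001438)/(1 − 0.0006950)
= 0.0007431/0.999305 = 0.0007436

Final: 0.0007436


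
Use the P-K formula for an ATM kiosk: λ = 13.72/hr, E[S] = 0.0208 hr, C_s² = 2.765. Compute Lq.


ρ = λ·E[S] = 13.72·0.0208 = 0.2854
Lq = ρ²(1+C_s²)/(2(1−ρ)) = 0.08144·(1+2.765)/(2·0.7146)
= 0.08144·3.7650/1.4292 = 0.21453

Final: 0.21453


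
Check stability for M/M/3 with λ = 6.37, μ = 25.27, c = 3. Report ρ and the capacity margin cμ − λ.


Total capacity cμ = 3·25.27 = 75.81/hr
ρ = λ/(cμ) = 6.37/75.81 = 0.08403
Stable ⇔ ρ < 1: YES
Spare capacity = cμ − λ = 75.81 − 6.37 = 69.44/hr

Final: ρ = 0.08403; stable; margin = 69.44/hr


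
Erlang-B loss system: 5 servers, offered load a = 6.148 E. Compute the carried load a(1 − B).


B(5,6.148) = 0.370610 (Erlang-B)
Carried load = a(1 − B) = 6.148·(1 − 0.370610) = 6.148·0.629390 = 3.8695 E

Final: 3.8695 Erlangs


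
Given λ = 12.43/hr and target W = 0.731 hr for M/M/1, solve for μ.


W = 1/(μ−λ) ⇒ μ − λ = 1/W = 1/0.731 = 1.3680
μ = λ + 1/W = 12.43 + 1.3680 = 13.7980 per hr

Final: 13.7980 /hr


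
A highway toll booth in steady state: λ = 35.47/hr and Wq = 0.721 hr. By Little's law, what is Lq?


Lq = λWq = 35.47·0.721 = 25.5739

Final: 25.5739


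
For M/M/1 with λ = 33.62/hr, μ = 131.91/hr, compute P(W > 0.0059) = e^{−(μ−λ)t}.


W ~ Exponential(μ−λ) for M/M/1.
μ − λ = 131.91 − 33.62 = 98.2900
P(W > t) = e^{−(μ−λ)t} = e^{−0.5799} = 0.559948

Final: 0.559948


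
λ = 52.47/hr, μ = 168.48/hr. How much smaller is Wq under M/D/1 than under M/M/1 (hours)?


ρ = 52.47/168.48 = 0.3114
Wq(M/M/1) = ρ/(μ−λ) = 0.3114/116.01 = 0.002685 hr
Wq(M/D/1) = ρ/(2(μ−λ)) = 0.001342 hr
Savings = 0.002685 − 0.001342 = 0.001342 hr

Final: 0.001342 hr


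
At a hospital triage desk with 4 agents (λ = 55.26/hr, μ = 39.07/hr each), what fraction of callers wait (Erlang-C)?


a = λ/μ = 1.4144; ρ = a/4 = 0.3536
P₀ = 0.241303 (from M/M/c formula)
C(c,a) = [a^c/(c!(1−ρ))]·P₀ = [4.00193/(24·0.6464)]·0.241303
= 0.25796·0.241303 = 0.062247

Final: 0.062247


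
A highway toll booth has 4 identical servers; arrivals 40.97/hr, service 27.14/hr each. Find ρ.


ρ = λ/(cμ) = 40.97/(4·27.14) = 40.97/108.56 = 0.3774

Final: 0.3774


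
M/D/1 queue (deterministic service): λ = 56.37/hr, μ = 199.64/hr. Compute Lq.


ρ = 56.37/199.64 = 0.2824
M/D/1: Lq = ρ²/(2(1−ρ)) = 0.07973/(2·0.7176) = 0.05555

Final: 0.05555


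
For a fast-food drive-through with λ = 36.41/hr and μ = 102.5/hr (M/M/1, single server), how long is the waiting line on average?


ρ = 36.41/102.5 = 0.3552
Lq = ρ²/(1−ρ) = 0.1262/0.6448 = 0.1957

Final: 0.1957


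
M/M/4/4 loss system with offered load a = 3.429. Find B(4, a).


B(c,a) = (a^c/c!) / Σ_{k=0}^{c} a^k/k!
a^4/4! = 5.760480
Σ terms (k=0..4): 1.00000 + 3.42900 + 5.87902 + 6.71972 + 5.76048 = 22.788221
B = 5.760480/22.788221 = 0.252783

Final: 0.252783


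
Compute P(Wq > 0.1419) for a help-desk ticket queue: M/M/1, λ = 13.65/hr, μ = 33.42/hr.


ρ = 13.65/33.42 = 0.4084
P(Wq > t) = ρ·e^{−(μ−λ)t} = 0.4084·e^{−2.8054}
= 0.4084·0.060485 = 0.024704

Final: 0.024704


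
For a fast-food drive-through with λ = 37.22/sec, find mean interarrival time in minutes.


Mean interarrival time = 1/λ = 1/37.22 second = 0.02687 second
In minutes: 0.02687 × 0.0166667 = 0.0004478 min

Final: 0.0004478 min


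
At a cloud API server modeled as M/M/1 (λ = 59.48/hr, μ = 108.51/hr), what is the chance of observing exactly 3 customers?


ρ = 59.48/108.51 = 0.5482
P_n = (1−ρ)·ρ^n = (1 − 0.5482)·0.5482^3 = 0.4518·0.164704 = 0.074421

Final: 0.074421


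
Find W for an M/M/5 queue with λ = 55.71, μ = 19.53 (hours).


a = 2.8525; ρ = 0.5705; P₀ = 0.054907
Lq = P₀·a^c·ρ/(c!(1−ρ)²) = 0.26727
Wq = Lq/λ = 0.26727/55.71 = 0.004797 hr
W = Wq + 1/μ = 0.004797 + 0.05120 = 0.05600 hr

Final: 0.05600 hr


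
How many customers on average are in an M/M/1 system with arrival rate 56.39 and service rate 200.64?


ρ = λ/μ = 56.39/200.64 = 0.2811
L = ρ/(1−ρ) = 0.2811/(1 − 0.2811) = 0.2811/0.7189 = 0.3909

Final: 0.3909


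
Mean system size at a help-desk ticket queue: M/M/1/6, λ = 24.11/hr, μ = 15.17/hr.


ρ = 24.11/15.17 = 1.5893
L = ρ[1 − (K+1)ρ^K + Kρ^(K+1)] / [(1−ρ)(1−ρ^(K+1))]
Numerator: 1.5893·(1 − 7·16.116465 + 6·25.614236) = 66.545133
Denominator: (-0.5893)·(-24.614236) = 14.505687
L = 66.545133/14.505687 = 4.5875

Final: 4.5875


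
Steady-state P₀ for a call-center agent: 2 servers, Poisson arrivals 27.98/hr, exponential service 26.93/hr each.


a = λ/μ = 27.98/26.93 = 1.0390; ρ = a/c = 0.5195
Σ_{k=0}^{1} a^k/k! (terms k=0..1) = 1.00000 + 1.03899 = 2.03899
Tail: a^2/(2!(1−ρ)) = 1.07950/(2·0.4805) = 1.12330
P₀ = 1/(2.03899 + 1.12330) = 1/3.16229 = 0.316227

Final: 0.316227


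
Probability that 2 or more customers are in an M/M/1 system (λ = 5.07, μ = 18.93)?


ρ = 5.07/18.93 = 0.2678
P(N ≥ n) = ρ^n = 0.2678^2 = 0.071732

Final: 0.071732


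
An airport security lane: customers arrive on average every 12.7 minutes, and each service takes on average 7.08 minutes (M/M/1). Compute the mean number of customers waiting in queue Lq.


λ = 60/12.7 = 4.7244 /hr
μ = 60/7.08 = 8.4746 /hr
ρ = λ/μ = 4.7244/8.4746 = 0.5575
Lq = ρ²/(1−ρ) = 0.3108/0.4425 = 0.7023

Final: 0.7023


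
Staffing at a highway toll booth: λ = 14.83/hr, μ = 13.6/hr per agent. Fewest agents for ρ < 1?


Stability requires cμ > λ ⇔ c > λ/μ.
λ/μ = 14.83/13.6 = 1.0904
Minimum integer c = ⌊1.0904⌋ + 1 = 2
Check: 2·13.6 = 27.20 > 14.83, while 1·13.6 = 13.60 ≤ 14.83

Final: 2 servers


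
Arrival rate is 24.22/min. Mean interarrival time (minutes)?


Mean interarrival time = 1/λ = 1/24.22 minute = 0.04129 minute
In minutes: 0.04129 × 1 = 0.04129 min

Final: 0.04129 min


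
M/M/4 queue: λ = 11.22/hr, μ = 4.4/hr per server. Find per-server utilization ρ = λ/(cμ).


ρ = λ/(cμ) = 11.22/(4·4.4) = 11.22/17.60 = 0.6375

Final: 0.6375


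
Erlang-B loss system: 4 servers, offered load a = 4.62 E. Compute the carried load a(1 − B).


B(4,4.62) = 0.367098 (Erlang-B)
Carried load = a(1 − B) = 4.62·(1 − 0.367098) = 4.62·0.632902 = 2.9240 E

Final: 2.9240 Erlangs


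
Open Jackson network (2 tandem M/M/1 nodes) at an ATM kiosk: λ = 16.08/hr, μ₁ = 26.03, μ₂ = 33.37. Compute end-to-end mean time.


Each node sees arrival rate λ = 16.08/hr (tandem ⇒ throughput preserved).
W₁ = 1/(μ₁−λ) = 1/(26.03−16.08) = 0.10050 hr
W₂ = 1/(μ₂−λ) = 1/(33.37−16.08) = 0.05784 hr
W_total = W₁ + W₂ = 0.10050 + 0.05784 = 0.15834 hr

Final: 0.15834 hr


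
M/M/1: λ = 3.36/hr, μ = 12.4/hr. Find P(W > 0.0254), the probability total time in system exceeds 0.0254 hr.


W ~ Exponential(μ−λ) for M/M/1.
μ − λ = 12.4 − 3.36 = 9.0400
P(W > t) = e^{−(μ−λ)t} = e^{−0.2296} = 0.794839

Final: 0.794839


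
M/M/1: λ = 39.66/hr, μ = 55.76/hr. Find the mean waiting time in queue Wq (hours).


ρ = 39.66/55.76 = 0.7113
Wq = ρ/(μ−λ) = 0.7113/(55.76 − 39.66) = 0.7113/16.10 = 0.04418 hr

Final: 0.04418 hr


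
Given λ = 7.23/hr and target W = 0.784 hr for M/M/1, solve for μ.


W = 1/(μ−λ) ⇒ μ − λ = 1/W = 1/0.784 = 1.2755
μ = λ + 1/W = 7.23 + 1.2755 = 8.5055 per hr

Final: 8.5055 /hr


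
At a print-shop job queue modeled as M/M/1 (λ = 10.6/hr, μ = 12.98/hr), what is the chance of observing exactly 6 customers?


ρ = 10.6/12.98 = 0.8166
P_n = (1−ρ)·ρ^n = (1 − 0.8166)·0.8166^6 = 0.1834·0.296611 = 0.054386

Final: 0.054386


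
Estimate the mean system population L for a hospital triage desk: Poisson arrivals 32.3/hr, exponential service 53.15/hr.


ρ = λ/μ = 32.3/53.15 = 0.6077
L = ρ/(1−ρ) = 0.6077/(1 − 0.6077) = 0.6077/0.3923 = 1.5492

Final: 1.5492


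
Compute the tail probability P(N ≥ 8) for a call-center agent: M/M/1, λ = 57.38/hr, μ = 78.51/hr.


ρ = 57.38/78.51 = 0.7309
P(N ≥ n) = ρ^n = 0.7309^8 = 0.081411

Final: 0.081411


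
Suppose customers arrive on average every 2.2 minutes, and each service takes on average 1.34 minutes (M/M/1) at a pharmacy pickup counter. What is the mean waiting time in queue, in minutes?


λ = 60/2.2 = 27.2727 /hr
μ = 60/1.34 = 44.7761 /hr
ρ = λ/μ = 27.2727/44.7761 = 0.6091
Wq = ρ/(μ−λ) = 0.6091/(44.7761−27.2727) = 0.03480 hr
In minutes: 0.03480·60 = 2.088 min

Final: 2.088 min


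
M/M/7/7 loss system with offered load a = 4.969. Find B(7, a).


B(c,a) = (a^c/c!) / Σ_{k=0}^{c} a^k/k!
a^7/7! = 14.840634
Σ terms (k=0..7): 1.00000 + 4.96900 + 12.34548 + 20.44823 + 25.40181 + 25.24432 + 20.90651 + 14.84063 = 125.155991
B = 14.840634/125.155991 = 0.118577

Final: 0.118577


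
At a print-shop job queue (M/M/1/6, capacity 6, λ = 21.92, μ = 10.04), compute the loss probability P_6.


ρ = λ/μ = 21.92/10.04 = 2.1833
P_K = (1−ρ)ρ^K/(1−ρ^(K+1)) = (-1.1833·108.303133)/(1 − 236.454650)
= -128.151517/-235.454650 = 0.544273

Final: 0.544273


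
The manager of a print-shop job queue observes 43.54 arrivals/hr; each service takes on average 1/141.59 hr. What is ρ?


ρ = λ/μ = 43.54/141.59 = 0.3075

Final: 0.3075


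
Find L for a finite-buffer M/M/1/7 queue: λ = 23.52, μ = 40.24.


ρ = 23.52/40.24 = 0.5845
L = ρ[1 − (K+1)ρ^K + Kρ^(K+1)] / [(1−ρ)(1−ρ^(K+1))]
Numerator: 0.5845·(1 − 8·0.023305 + 7·0.013622) = 0.531252
Denominator: (0.4155)·(0.986378) = 0.409847
L = 0.531252/0.409847 = 1.2962

Final: 1.2962


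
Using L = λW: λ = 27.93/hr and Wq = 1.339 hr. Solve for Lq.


Lq = λWq = 27.93·1.339 = 37.3983

Final: 37.3983


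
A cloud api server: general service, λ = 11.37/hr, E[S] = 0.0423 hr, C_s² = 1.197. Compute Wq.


ρ = λ·E[S] = 11.37·0.0423 = 0.4810
E[S²] = E[S]²(1+C_s²) = 0.0423²·(1+1.197) = 0.003931
Wq = λ·E[S²]/(2(1−ρ)) = 11.37·0.003931/(2·0.5190) = 0.04306 hr

Final: 0.04306 hr


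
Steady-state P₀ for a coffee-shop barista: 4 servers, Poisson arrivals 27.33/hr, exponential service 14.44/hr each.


a = λ/μ = 27.33/14.44 = 1.8927; ρ = a/c = 0.4732
Σ_{k=0}^{3} a^k/k! (terms k=0..3) = 1.00000 + 1.89266 + 1.79108 + 1.12997 = 5.81371
Tail: a^4/(4!(1−ρ)) = 12.83186/(24·0.5268) = 1.01485
P₀ = 1/(5.81371 + 1.01485) = 1/6.82856 = 0.146444

Final: 0.146444


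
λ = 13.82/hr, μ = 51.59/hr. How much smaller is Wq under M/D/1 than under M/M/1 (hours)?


ρ = 13.82/51.59 = 0.2679
Wq(M/M/1) = ρ/(μ−λ) = 0.2679/37.77 = 0.007092 hr
Wq(M/D/1) = ρ/(2(μ−λ)) = 0.003546 hr
Savings = 0.007092 − 0.003546 = 0.003546 hr

Final: 0.003546 hr


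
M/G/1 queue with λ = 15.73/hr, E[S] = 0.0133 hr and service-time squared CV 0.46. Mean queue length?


ρ = λ·E[S] = 15.73·0.0133 = 0.2092
Lq = ρ²(1+C_s²)/(2(1−ρ)) = 0.04377·(1+0.46)/(2·0.7908)
= 0.04377·1.4600/1.5816 = 0.04040

Final: 0.04040


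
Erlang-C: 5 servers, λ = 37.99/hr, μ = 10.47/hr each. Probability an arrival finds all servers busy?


a = λ/μ = 3.6285; ρ = a/5 = 0.7257
P₀ = 0.021977 (from M/M/c formula)
C(c,a) = [a^c/(c!(1−ρ))]·P₀ = [628.94557/(120·0.2743)]·0.021977
= 19.10707·0.021977 = 0.419911

Final: 0.419911


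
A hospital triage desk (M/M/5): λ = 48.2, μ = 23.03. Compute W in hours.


a = 2.0929; ρ = 0.4186; P₀ = 0.122159
Lq = P₀·a^c·ρ/(c!(1−ρ)²) = 0.05062
Wq = Lq/λ = 0.05062/48.2 = 0.001050 hr
W = Wq + 1/μ = 0.001050 + 0.04342 = 0.04447 hr

Final: 0.04447 hr


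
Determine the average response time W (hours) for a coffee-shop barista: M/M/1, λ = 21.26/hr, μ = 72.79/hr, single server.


W = 1/(μ−λ) = 1/(72.79 − 21.26) = 1/51.53 = 0.01941 hr

Final: 0.01941 hr


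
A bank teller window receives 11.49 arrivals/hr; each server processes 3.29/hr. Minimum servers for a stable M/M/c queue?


Stability requires cμ > λ ⇔ c > λ/μ.
λ/μ = 11.49/3.29 = 3.4924
Minimum integer c = ⌊3.4924⌋ + 1 = 4
Check: 4·3.29 = 13.16 > 11.49, while 3·3.29 = 9.87 ≤ 11.49

Final: 4 servers


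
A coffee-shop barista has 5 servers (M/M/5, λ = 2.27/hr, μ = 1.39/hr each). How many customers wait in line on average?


a = λ/μ = 1.6331; ρ = a/5 = 0.3266
P₀ = 0.194832
Lq = P₀·a^c·ρ / (c!·(1−ρ)²) = 0.194832·11.61596·0.3266/(120·0.45344)
= 0.01358

Final: 0.01358


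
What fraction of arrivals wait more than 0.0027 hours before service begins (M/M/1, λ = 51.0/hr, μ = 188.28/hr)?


ρ = 51.0/188.28 = 0.2709
P(Wq > t) = ρ·e^{−(μ−λ)t} = 0.2709·e^{−0.3707}
= 0.2709·0.690281 = 0.186979

Final: 0.186979


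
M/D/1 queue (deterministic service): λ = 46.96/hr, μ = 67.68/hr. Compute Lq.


ρ = 46.96/67.68 = 0.6939
M/D/1: Lq = ρ²/(2(1−ρ)) = 0.4814/(2·0.3061) = 0.78628

Final: 0.78628


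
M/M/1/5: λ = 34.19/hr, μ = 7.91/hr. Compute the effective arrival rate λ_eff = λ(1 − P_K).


ρ = 4.3224; P_K = (1−ρ)ρ^5/(1−ρ^6) = 0.768764
λ_eff = λ(1 − P_K) = 34.19·(1 − 0.768764) = 34.19·0.231236 = 7.9060 /hr

Final: 7.9060 /hr


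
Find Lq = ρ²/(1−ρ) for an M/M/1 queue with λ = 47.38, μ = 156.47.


ρ = 47.38/156.47 = 0.3028
Lq = ρ²/(1−ρ) = 0.09169/0.6972 = 0.1315

Final: 0.1315


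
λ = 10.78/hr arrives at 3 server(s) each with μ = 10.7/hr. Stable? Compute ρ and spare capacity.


Total capacity cμ = 3·10.7 = 32.10/hr
ρ = λ/(cμ) = 10.78/32.10 = 0.3358
Stable ⇔ ρ < 1: YES
Spare capacity = cμ − λ = 32.10 − 10.78 = 21.32/hr

Final: ρ = 0.3358; stable; margin = 21.32/hr


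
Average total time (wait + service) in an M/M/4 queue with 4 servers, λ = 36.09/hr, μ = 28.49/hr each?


a = 1.2668; ρ = 0.3167; P₀ = 0.280512
Lq = P₀·a^c·ρ/(c!(1−ρ)²) = 0.02041
Wq = Lq/λ = 0.02041/36.09 = 0.0005656 hr
W = Wq + 1/μ = 0.0005656 + 0.03510 = 0.03567 hr

Final: 0.03567 hr


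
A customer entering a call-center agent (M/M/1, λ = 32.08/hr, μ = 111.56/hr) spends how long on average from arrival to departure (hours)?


W = 1/(μ−λ) = 1/(111.56 − 32.08) = 1/79.48 = 0.01258 hr

Final: 0.01258 hr


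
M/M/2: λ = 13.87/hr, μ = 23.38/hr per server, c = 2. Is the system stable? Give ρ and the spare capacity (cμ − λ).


Total capacity cμ = 2·23.38 = 46.76/hr
ρ = λ/(cμ) = 13.87/46.76 = 0.2966
Stable ⇔ ρ < 1: YES
Spare capacity = cμ − λ = 46.76 − 13.87 = 32.89/hr

Final: ρ = 0.2966; stable; margin = 32.89/hr


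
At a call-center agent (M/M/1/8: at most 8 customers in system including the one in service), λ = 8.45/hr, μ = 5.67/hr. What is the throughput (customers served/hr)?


ρ = 1.4903; P_K = (1−ρ)ρ^8/(1−ρ^9) = 0.338324
λ_eff = λ(1 − P_K) = 8.45·(1 − 0.338324) = 8.45·0.661676 = 5.5912 /hr

Final: 5.5912 /hr


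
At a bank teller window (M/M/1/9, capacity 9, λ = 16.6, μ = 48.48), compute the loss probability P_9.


ρ = λ/μ = 16.6/48.48 = 0.3424
P_K = (1−ρ)ρ^K/(1−ρ^(K+1)) = (0.6576·0.00006470)/(1 − 0.00002215)
= 0.00004255/0.999978 = 0.00004255

Final: 0.00004255


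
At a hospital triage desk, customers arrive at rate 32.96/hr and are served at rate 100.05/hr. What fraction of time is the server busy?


ρ = λ/μ = 32.96/100.05 = 0.3294

Final: 0.3294


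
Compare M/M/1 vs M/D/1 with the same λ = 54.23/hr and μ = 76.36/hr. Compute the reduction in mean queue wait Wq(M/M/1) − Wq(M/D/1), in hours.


ρ = 54.23/76.36 = 0.7102
Wq(M/M/1) = ρ/(μ−λ) = 0.7102/22.13 = 0.03209 hr
Wq(M/D/1) = ρ/(2(μ−λ)) = 0.01605 hr
Savings = 0.03209 − 0.01605 = 0.01605 hr

Final: 0.01605 hr


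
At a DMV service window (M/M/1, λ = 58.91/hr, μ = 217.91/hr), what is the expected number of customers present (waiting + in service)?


ρ = λ/μ = 58.91/217.91 = 0.2703
L = ρ/(1−ρ) = 0.2703/(1 − 0.2703) = 0.2703/0.7297 = 0.3705

Final: 0.3705


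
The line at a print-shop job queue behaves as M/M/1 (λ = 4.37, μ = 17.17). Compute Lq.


ρ = 4.37/17.17 = 0.2545
Lq = ρ²/(1−ρ) = 0.06478/0.7455 = 0.08689

Final: 0.08689


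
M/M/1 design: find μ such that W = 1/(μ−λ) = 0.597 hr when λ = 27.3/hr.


W = 1/(μ−λ) ⇒ μ − λ = 1/W = 1/0.597 = 1.6750
μ = λ + 1/W = 27.3 + 1.6750 = 28.9750 per hr

Final: 28.9750 /hr


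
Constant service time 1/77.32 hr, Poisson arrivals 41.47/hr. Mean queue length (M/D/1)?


ρ = 41.47/77.32 = 0.5363
M/D/1: Lq = ρ²/(2(1−ρ)) = 0.2877/(2·0.4637) = 0.31021

Final: 0.31021


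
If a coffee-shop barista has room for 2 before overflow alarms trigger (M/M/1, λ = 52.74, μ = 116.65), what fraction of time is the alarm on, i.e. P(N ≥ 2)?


ρ = 52.74/116.65 = 0.4521
P(N ≥ n) = ρ^n = 0.4521^2 = 0.204414

Final: 0.204414


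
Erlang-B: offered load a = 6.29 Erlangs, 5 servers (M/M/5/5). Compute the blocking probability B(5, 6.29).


B(c,a) = (a^c/c!) / Σ_{k=0}^{c} a^k/k!
a^5/5! = 82.048752
Σ terms (k=0..5): 1.00000 + 6.29000 + 19.78205 + 41.47636 + 65.22158 + 82.04875 = 215.818751
B = 82.048752/215.818751 = 0.380174

Final: 0.380174


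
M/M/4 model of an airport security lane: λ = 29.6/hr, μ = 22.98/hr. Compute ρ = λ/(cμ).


ρ = λ/(cμ) = 29.6/(4·22.98) = 29.6/91.92 = 0.3220

Final: 0.3220


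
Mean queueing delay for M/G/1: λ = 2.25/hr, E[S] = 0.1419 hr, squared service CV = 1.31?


ρ = λ·E[S] = 2.25·0.1419 = 0.3193
E[S²] = E[S]²(1+C_s²) = 0.1419²·(1+1.31) = 0.046513
Wq = λ·E[S²]/(2(1−ρ)) = 2.25·0.046513/(2·0.6807) = 0.07687 hr

Final: 0.07687 hr


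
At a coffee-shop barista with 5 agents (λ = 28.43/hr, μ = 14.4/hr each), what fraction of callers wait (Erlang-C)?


a = λ/μ = 1.9743; ρ = a/5 = 0.3949
P₀ = 0.137893 (from M/M/c formula)
C(c,a) = [a^c/(c!(1−ρ))]·P₀ = [29.99659/(120·0.6051)]·0.137893
= 0.41308·0.137893 = 0.056961

Final: 0.056961


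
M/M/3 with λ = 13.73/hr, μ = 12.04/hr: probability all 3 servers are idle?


a = λ/μ = 13.73/12.04 = 1.1404; ρ = a/c = 0.3801
Σ_{k=0}^{2} a^k/k! (terms k=0..2) = 1.00000 + 1.14037 + 0.65022 = 2.79058
Tail: a^3/(3!(1−ρ)) = 1.48297/(6·0.6199) = 0.39873
P₀ = 1/(2.79058 + 0.39873) = 1/3.18931 = 0.313548

Final: 0.313548


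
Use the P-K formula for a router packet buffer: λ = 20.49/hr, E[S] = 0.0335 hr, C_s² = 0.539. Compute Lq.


ρ = λ·E[S] = 20.49·0.0335 = 0.6864
Lq = ρ²(1+C_s²)/(2(1−ρ)) = 0.4712·(1+0.539)/(2·0.3136)
= 0.4712·1.5390/0.6272 = 1.15618

Final: 1.15618


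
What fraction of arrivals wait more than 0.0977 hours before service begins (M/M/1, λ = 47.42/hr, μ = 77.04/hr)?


ρ = 47.42/77.04 = 0.6155
P(Wq > t) = ρ·e^{−(μ−λ)t} = 0.6155·e^{−2.8939}
= 0.6155·0.055361 = 0.034076

Final: 0.034076


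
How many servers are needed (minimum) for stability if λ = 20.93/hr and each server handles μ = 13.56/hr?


Stability requires cμ > λ ⇔ c > λ/μ.
λ/μ = 20.93/13.56 = 1.5435
Minimum integer c = ⌊1.5435⌋ + 1 = 2
Check: 2·13.56 = 27.12 > 20.93, while 1·13.56 = 13.56 ≤ 20.93

Final: 2 servers


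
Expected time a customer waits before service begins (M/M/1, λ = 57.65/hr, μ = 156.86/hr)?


ρ = 57.65/156.86 = 0.3675
Wq = ρ/(μ−λ) = 0.3675/(156.86 − 57.65) = 0.3675/99.21 = 0.003705 hr

Final: 0.003705 hr


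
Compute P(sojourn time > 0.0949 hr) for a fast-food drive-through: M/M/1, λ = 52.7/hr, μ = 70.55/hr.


W ~ Exponential(μ−λ) for M/M/1.
μ − λ = 70.55 − 52.7 = 17.8500
P(W > t) = e^{−(μ−λ)t} = e^{−1.6940} = 0.183789

Final: 0.183789


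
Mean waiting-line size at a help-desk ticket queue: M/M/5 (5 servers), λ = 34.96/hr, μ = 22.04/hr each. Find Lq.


a = λ/μ = 1.5862; ρ = a/5 = 0.3172
P₀ = 0.204260
Lq = P₀·a^c·ρ / (c!·(1−ρ)²) = 0.204260·10.04151·0.3172/(120·0.46616)
= 0.01163

Final: 0.01163


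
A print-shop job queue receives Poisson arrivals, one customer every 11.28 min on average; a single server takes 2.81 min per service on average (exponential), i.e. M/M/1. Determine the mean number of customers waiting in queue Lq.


λ = 60/11.28 = 5.3191 /hr
μ = 60/2.81 = 21.3523 /hr
ρ = λ/μ = 5.3191/21.3523 = 0.2491
Lq = ρ²/(1−ρ) = 0.06206/0.7509 = 0.08265

Final: 0.08265


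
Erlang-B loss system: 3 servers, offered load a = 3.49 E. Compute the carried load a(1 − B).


B(3,3.49) = 0.401066 (Erlang-B)
Carried load = a(1 − B) = 3.49·(1 − 0.401066) = 3.49·0.598934 = 2.0903 E

Final: 2.0903 Erlangs


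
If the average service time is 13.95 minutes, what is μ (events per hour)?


μ = 1/(service time) in consistent units.
1 hour = 60 min, so μ = 60/13.95 = 4.3011 per hour

Final: 4.3011 /hr


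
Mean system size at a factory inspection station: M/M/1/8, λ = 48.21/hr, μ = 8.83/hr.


ρ = 48.21/8.83 = 5.4598
L = ρ[1 − (K+1)ρ^K + Kρ^(K+1)] / [(1−ρ)(1−ρ^(K+1))]
Numerator: 5.4598·(1 − 9·789607.788109 + 8·4311097.561128) = 149501838.324227
Denominator: (-4.4598)·(-4311096.561128) = 19226611.843399
L = 149501838.324227/19226611.843399 = 7.7758

Final: 7.7758


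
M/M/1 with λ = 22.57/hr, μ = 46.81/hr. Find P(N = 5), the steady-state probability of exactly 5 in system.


ρ = 22.57/46.81 = 0.4822
P_n = (1−ρ)·ρ^n = (1 − 0.4822)·0.4822^5 = 0.5178·0.026059 = 0.013495

Final: 0.013495


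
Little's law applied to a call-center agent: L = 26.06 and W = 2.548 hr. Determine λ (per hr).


λ = L/W = 26.06/2.548 = 10.2276 /hr

Final: 10.2276 /hr


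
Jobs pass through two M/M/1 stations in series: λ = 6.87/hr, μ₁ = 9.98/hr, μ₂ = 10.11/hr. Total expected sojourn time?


Each node sees arrival rate λ = 6.87/hr (tandem ⇒ throughput preserved).
W₁ = 1/(μ₁−λ) = 1/(9.98−6.87) = 0.32154 hr
W₂ = 1/(μ₂−λ) = 1/(10.11−6.87) = 0.30864 hr
W_total = W₁ + W₂ = 0.32154 + 0.30864 = 0.63019 hr

Final: 0.63019 hr


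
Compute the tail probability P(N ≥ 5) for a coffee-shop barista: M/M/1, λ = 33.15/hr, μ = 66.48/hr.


ρ = 33.15/66.48 = 0.4986
P(N ≥ n) = ρ^n = 0.4986^5 = 0.030829

Final: 0.030829


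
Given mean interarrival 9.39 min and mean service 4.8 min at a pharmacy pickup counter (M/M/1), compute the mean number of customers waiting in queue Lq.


λ = 60/9.39 = 6.3898 /hr
μ = 60/4.8 = 12.5000 /hr
ρ = λ/μ = 6.3898/12.5000 = 0.5112
Lq = ρ²/(1−ρ) = 0.2613/0.4888 = 0.5346

Final: 0.5346


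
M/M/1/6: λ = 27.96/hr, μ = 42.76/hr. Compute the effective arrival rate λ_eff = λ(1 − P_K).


ρ = 0.6539; P_K = (1−ρ)ρ^6/(1−ρ^7) = 0.028510
λ_eff = λ(1 − P_K) = 27.96·(1 − 0.028510) = 27.96·0.971490 = 27.1628 /hr

Final: 27.1628 /hr


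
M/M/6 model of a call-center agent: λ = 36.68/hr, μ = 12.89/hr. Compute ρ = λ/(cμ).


ρ = λ/(cμ) = 36.68/(6·12.89) = 36.68/77.34 = 0.4743

Final: 0.4743


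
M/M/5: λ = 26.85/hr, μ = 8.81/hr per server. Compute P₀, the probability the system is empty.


a = λ/μ = 26.85/8.81 = 3.0477; ρ = a/c = 0.6095
Σ_{k=0}^{4} a^k/k! (terms k=0..4) = 1.00000 + 3.04767 + 4.64416 + 4.71796 + 3.59470 = 17.00448
Tail: a^5/(5!(1−ρ)) = 262.93107/(120·0.3905) = 5.61149
P₀ = 1/(17.00448 + 5.61149) = 1/22.61597 = 0.044217

Final: 0.044217


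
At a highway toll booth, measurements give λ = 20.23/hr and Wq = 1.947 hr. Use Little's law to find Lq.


Lq = λWq = 20.23·1.947 = 39.3878

Final: 39.3878


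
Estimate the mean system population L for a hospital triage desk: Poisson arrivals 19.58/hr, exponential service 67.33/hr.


ρ = λ/μ = 19.58/67.33 = 0.2908
L = ρ/(1−ρ) = 0.2908/(1 − 0.2908) = 0.2908/0.7092 = 0.4101

Final: 0.4101


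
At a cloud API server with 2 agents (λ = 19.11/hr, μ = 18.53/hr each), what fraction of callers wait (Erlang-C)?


a = λ/μ = 1.0313; ρ = a/2 = 0.5157
P₀ = 0.319566 (from M/M/c formula)
C(c,a) = [a^c/(c!(1−ρ))]·P₀ = [1.06358/(2·0.4843)]·0.319566
= 1.09795·0.319566 = 0.350866

Final: 0.350866


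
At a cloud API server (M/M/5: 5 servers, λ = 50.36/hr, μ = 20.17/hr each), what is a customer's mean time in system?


a = 2.4968; ρ = 0.4994; P₀ = 0.080372
Lq = P₀·a^c·ρ/(c!(1−ρ)²) = 0.12947
Wq = Lq/λ = 0.12947/50.36 = 0.002571 hr
W = Wq + 1/μ = 0.002571 + 0.04958 = 0.05215 hr

Final: 0.05215 hr


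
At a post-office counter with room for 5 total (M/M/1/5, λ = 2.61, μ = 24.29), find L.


ρ = 2.61/24.29 = 0.1075
L = ρ[1 − (K+1)ρ^K + Kρ^(K+1)] / [(1−ρ)(1−ρ^(K+1))]
Numerator: 0.1075·(1 − 6·0.00001432 + 5·0.000001539) = 0.107443
Denominator: (0.8925)·(0.999998) = 0.892547
L = 0.107443/0.892547 = 0.1204

Final: 0.1204


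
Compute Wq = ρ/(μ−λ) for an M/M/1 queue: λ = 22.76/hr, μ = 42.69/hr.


ρ = 22.76/42.69 = 0.5331
Wq = ρ/(μ−λ) = 0.5331/(42.69 − 22.76) = 0.5331/19.93 = 0.02675 hr

Final: 0.02675 hr


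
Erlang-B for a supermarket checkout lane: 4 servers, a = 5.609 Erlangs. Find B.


B(c,a) = (a^c/c!) / Σ_{k=0}^{c} a^k/k!
a^4/4! = 41.241126
Σ terms (k=0..4): 1.00000 + 5.60900 + 15.73044 + 29.41068 + 41.24113 = 92.991247
B = 41.241126/92.991247 = 0.443495

Final: 0.443495


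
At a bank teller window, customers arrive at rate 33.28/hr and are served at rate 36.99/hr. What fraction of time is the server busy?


ρ = λ/μ = 33.28/36.99 = 0.8997

Final: 0.8997


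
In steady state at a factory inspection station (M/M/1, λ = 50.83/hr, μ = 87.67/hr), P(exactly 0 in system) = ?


ρ = 50.83/87.67 = 0.5798
P_n = (1−ρ)·ρ^n = (1 − 0.5798)·0.5798^0 = 0.4202·1.000000 = 0.420212

Final: 0.420212


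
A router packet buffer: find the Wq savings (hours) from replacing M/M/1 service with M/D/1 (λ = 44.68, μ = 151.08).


ρ = 44.68/151.08 = 0.2957
Wq(M/M/1) = ρ/(μ−λ) = 0.2957/106.40 = 0.002779 hr
Wq(M/D/1) = ρ/(2(μ−λ)) = 0.001390 hr
Savings = 0.002779 − 0.001390 = 0.001390 hr

Final: 0.001390 hr


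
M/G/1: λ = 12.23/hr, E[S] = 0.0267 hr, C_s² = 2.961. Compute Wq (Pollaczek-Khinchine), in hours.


ρ = λ·E[S] = 12.23·0.0267 = 0.3265
E[S²] = E[S]²(1+C_s²) = 0.0267²·(1+2.961) = 0.002824
Wq = λ·E[S²]/(2(1−ρ)) = 12.23·0.002824/(2·0.6735) = 0.02564 hr

Final: 0.02564 hr


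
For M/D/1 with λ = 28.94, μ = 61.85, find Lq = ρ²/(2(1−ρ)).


ρ = 28.94/61.85 = 0.4679
M/D/1: Lq = ρ²/(2(1−ρ)) = 0.2189/(2·0.5321) = 0.20573

Final: 0.20573


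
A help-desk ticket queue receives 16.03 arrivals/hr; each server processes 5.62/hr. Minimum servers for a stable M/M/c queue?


Stability requires cμ > λ ⇔ c > λ/μ.
λ/μ = 16.03/5.62 = 2.8523
Minimum integer c = ⌊2.8523⌋ + 1 = 3
Check: 3·5.62 = 16.86 > 16.03, while 2·5.62 = 11.24 ≤ 16.03

Final: 3 servers


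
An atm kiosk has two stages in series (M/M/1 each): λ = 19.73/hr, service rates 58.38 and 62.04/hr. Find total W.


Each node sees arrival rate λ = 19.73/hr (tandem ⇒ throughput preserved).
W₁ = 1/(μ₁−λ) = 1/(58.38−19.73) = 0.02587 hr
W₂ = 1/(μ₂−λ) = 1/(62.04−19.73) = 0.02364 hr
W_total = W₁ + W₂ = 0.02587 + 0.02364 = 0.04951 hr

Final: 0.04951 hr


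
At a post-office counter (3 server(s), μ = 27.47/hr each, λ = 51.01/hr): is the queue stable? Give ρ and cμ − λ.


Total capacity cμ = 3·27.47 = 82.41/hr
ρ = λ/(cμ) = 51.01/82.41 = 0.6190
Stable ⇔ ρ < 1: YES
Spare capacity = cμ − λ = 82.41 − 51.01 = 31.40/hr

Final: ρ = 0.6190; stable; margin = 31.40/hr


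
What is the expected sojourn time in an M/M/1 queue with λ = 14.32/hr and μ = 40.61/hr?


W = 1/(μ−λ) = 1/(40.61 − 14.32) = 1/26.29 = 0.03804 hr

Final: 0.03804 hr


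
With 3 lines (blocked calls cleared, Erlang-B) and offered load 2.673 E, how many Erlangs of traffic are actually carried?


B(3,2.673) = 0.305227 (Erlang-B)
Carried load = a(1 − B) = 2.673·(1 − 0.305227) = 2.673·0.694773 = 1.8571 E

Final: 1.8571 Erlangs


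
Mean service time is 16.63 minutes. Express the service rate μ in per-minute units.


μ = 1/(service time) in consistent units.
1 minute = 1 min, so μ = 1/16.63 = 0.06013 per minute

Final: 0.06013 /min


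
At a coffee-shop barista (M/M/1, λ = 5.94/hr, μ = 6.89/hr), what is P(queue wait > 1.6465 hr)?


ρ = 5.94/6.89 = 0.8621
P(Wq > t) = ρ·e^{−(μ−λ)t} = 0.8621·e^{−1.5642}
= 0.8621·0.209261 = 0.180408

Final: 0.180408


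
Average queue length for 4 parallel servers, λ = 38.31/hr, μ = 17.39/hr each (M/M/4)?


a = λ/μ = 2.2030; ρ = a/4 = 0.5507
P₀ = 0.104210
Lq = P₀·a^c·ρ / (c!·(1−ρ)²) = 0.104210·23.55322·0.5507/(24·0.20183)
= 0.27908

Final: 0.27908


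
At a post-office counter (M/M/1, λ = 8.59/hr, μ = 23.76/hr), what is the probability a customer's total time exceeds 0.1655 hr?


W ~ Exponential(μ−λ) for M/M/1.
μ − λ = 23.76 − 8.59 = 15.1700
P(W > t) = e^{−(μ−λ)t} = e^{−2.5106} = 0.081217

Final: 0.081217


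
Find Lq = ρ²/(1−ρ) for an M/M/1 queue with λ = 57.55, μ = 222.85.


ρ = 57.55/222.85 = 0.2582
Lq = ρ²/(1−ρ) = 0.06669/0.7418 = 0.08991

Final: 0.08991


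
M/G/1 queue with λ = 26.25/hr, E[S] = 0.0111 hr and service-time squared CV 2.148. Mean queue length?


ρ = λ·E[S] = 26.25·0.0111 = 0.2914
Lq = ρ²(1+C_s²)/(2(1−ρ)) = 0.08490·(1+2.148)/(2·0.7086)
= 0.08490·3.1480/1.4173 = 0.18858

Final: 0.18858


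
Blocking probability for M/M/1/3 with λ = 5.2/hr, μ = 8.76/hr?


ρ = λ/μ = 5.2/8.76 = 0.5936
P_K = (1−ρ)ρ^K/(1−ρ^(K+1)) = (0.4064·0.209169)/(1 − 0.124164)
= 0.085005/0.875836 = 0.097056

Final: 0.097056


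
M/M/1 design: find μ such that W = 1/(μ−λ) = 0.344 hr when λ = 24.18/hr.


W = 1/(μ−λ) ⇒ μ − λ = 1/W = 1/0.344 = 2.9070
μ = λ + 1/W = 24.18 + 2.9070 = 27.0870 per hr

Final: 27.0870 /hr


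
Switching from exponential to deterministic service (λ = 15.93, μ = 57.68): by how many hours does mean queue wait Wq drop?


ρ = 15.93/57.68 = 0.2762
Wq(M/M/1) = ρ/(μ−λ) = 0.2762/41.75 = 0.006615 hr
Wq(M/D/1) = ρ/(2(μ−λ)) = 0.003308 hr
Savings = 0.006615 − 0.003308 = 0.003308 hr

Final: 0.003308 hr


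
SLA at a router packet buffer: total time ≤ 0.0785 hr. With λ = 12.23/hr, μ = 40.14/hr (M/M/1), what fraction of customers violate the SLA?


W ~ Exponential(μ−λ) for M/M/1.
μ − λ = 40.14 − 12.23 = 27.9100
P(W > t) = e^{−(μ−λ)t} = e^{−2.1909} = 0.111812

Final: 0.111812


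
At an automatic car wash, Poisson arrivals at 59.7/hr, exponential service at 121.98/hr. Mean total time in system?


W = 1/(μ−λ) = 1/(121.98 − 59.7) = 1/62.28 = 0.01606 hr

Final: 0.01606 hr


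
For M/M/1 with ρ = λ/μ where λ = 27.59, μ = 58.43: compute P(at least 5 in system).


ρ = 27.59/58.43 = 0.4722
P(N ≥ n) = ρ^n = 0.4722^5 = 0.023474

Final: 0.023474


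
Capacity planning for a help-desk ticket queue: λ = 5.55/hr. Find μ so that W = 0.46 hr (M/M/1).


W = 1/(μ−λ) ⇒ μ − λ = 1/W = 1/0.46 = 2.1739
μ = λ + 1/W = 5.55 + 2.1739 = 7.7239 per hr

Final: 7.7239 /hr


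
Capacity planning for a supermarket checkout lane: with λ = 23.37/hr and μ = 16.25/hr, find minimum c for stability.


Stability requires cμ > λ ⇔ c > λ/μ.
λ/μ = 23.37/16.25 = 1.4382
Minimum integer c = ⌊1.4382⌋ + 1 = 2
Check: 2·16.25 = 32.50 > 23.37, while 1·16.25 = 16.25 ≤ 23.37

Final: 2 servers


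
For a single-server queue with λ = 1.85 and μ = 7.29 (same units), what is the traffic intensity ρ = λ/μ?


ρ = λ/μ = 1.85/7.29 = 0.2538

Final: 0.2538


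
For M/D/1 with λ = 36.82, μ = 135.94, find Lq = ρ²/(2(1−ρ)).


ρ = 36.82/135.94 = 0.2709
M/D/1: Lq = ρ²/(2(1−ρ)) = 0.07336/(2·0.7291) = 0.05031

Final: 0.05031
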